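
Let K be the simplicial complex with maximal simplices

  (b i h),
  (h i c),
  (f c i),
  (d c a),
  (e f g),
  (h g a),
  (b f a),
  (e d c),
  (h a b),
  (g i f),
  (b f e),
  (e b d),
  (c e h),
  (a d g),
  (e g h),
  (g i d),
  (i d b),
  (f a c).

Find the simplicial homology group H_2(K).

H_2 = Z.

We work with the vertex ordering a < b < c < d < e < f < g < h < i. The simplices of K, each written with vertices in increasing order, are:

  0-simplices (9): a, b, c, d, e, f, g, h, i
  1-simplices (27): ab, ac, ad, af, ag, ah, bd, be, bf, bh, bi, cd, ce, cf, ch, ci, de, dg, di, ef, eg, eh, fg, fi, gh, gi, hi
  2-simplices (18): abf, abh, acd, acf, adg, agh, bde, bdi, bef, bhi, cde, ceh, cfi, chi, dgi, efg, egh, fgi

giving chain groups C_0 ≅ Z^9, C_1 ≅ Z^27, C_2 ≅ Z^18.

The boundary map ∂_1: C_1 → C_0 maps an edge to its endpoints' difference, ∂[p,q] = q − p.
This gives a 9×27 integer matrix of rank 8; reducing to Smith normal form yields diagonal entries (1,1,1,1,1,1,1,1).

Boundary ∂_2: C_2 → C_1 acts by ∂[p,q,r] = [q,r] − [p,r] + [p,q]. For instance
  ∂abf = bf − af + ab,
  ∂bhi = hi − bi + bh.
The resulting 27×18 matrix has rank 17, and its Smith normal form has invariant factors (1,1,1,1,1,1,1,1,1,1,1,1,1,1,1,1,1).

Now H_k = ker ∂_k / im ∂_{k+1}, so:

  H_2: rank ker ∂_2 − rank ∂_3 = (18 − 17) − 0 = 1, and there is no ∂_3, so H_2 ≅ Z.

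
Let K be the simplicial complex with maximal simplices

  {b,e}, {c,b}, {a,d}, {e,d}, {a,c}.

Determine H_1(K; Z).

H_1 ≅ Z.

Fix the vertex order a < b < c < d < e and write every simplex with vertices in increasing order. Then dim K = 1 and the simplices of K are:

  0-simplices (5): a, b, c, d, e
  1-simplices (5): ac, ad, bc, be, de

so the chain groups are C_0 ≅ Z^5, C_1 ≅ Z^5.

The boundary map ∂_1: C_1 → C_0 is given by ∂[p,q] = [q] − [p].
This gives a 5×5 integer matrix of rank 4; reducing to Smith normal form yields diagonal entries (1,1,1,1).

Reading off H_k = ker ∂_k / im ∂_{k+1}:

  H_1: rank ker ∂_1 − rank ∂_2 = (5 − 4) − 0 = 1, and there is no ∂_2, so H_1 ≅ Z.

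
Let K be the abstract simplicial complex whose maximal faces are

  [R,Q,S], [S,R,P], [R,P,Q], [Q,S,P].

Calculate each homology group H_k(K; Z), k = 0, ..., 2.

K has 4 vertices, 6 edges, 4 triangles.
rank ∂_0 = 0, rank ∂_1 = 3 ⇒ b_0 = 4 − 0 − 3 = 1; all invariant factors of ∂_1 are 1 so no torsion. So H_0 ≅ Z.
rank ∂_1 = 3, rank ∂_2 = 3 ⇒ b_1 = 6 − 3 − 3 = 0; all invariant factors of ∂_2 are 1 so no torsion. So H_1 ≅ 0.
rank ∂_2 = 3, rank ∂_3 = 0 ⇒ b_2 = 4 − 3 − 0 = 1. So H_2 ≅ Z.

H_0 = Z,  H_1 = 0,  H_2 = Z.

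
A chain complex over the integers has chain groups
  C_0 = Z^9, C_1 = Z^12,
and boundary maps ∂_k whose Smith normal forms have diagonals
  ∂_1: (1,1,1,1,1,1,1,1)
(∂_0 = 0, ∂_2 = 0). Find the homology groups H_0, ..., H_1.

H_0: b_0 = 9 − 0 − 8 = 1; torsion from ∂_1 factors > 1: none. So H_0 ≅ Z.
H_1: b_1 = 12 − 8 − 0 = 4; torsion from ∂_2 factors > 1: none. So H_1 ≅ Z^4.

H_0 ≅ Z,  H_1 ≅ Z^4.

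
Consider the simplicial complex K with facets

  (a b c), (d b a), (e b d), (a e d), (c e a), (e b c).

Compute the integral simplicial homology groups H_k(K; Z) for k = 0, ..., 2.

K has 5 vertices, 9 edges, 6 triangles.
rank ∂_0 = 0, rank ∂_1 = 4 ⇒ b_0 = 5 − 0 − 4 = 1; all invariant factors of ∂_1 are 1 so no torsion. So H_0 = Z.
rank ∂_1 = 4, rank ∂_2 = 5 ⇒ b_1 = 9 − 4 − 5 = 0; all invariant factors of ∂_2 are 1 so no torsion. So H_1 = 0.
rank ∂_2 = 5, rank ∂_3 = 0 ⇒ b_2 = 6 − 5 − 0 = 1. So H_2 = Z.

H_0 = Z,  H_1 = 0,  H_2 = Z.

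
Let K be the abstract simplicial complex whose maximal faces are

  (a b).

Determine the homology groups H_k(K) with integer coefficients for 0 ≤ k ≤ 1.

H_0 = Z,  H_1 = 0.

Order the vertices as a < b. Listing each simplex with vertices in this order, K has dimension 1 with simplices:

  0-simplices (2): a, b
  1-simplices (1): ab

Hence C_0 ≅ Z^2, C_1 ≅ Z^1.

The boundary map ∂_1: C_1 → C_0 sends each edge [p,q] (with p < q) to q − p. For instance
  ∂ab = b − a.
The 2×1 boundary matrix has rank 1 and Smith normal form diag(1).

Now H_k = ker ∂_k / im ∂_{k+1}, so:

  H_0: rank C_0 − rank ∂_1 = 2 − 1 = 1, and the invariant factors of ∂_1 are all 1, so H_0 ≅ Z.
  H_1: rank ker ∂_1 − rank ∂_2 = (1 − 1) − 0 = 0, and there is no ∂_2, so H_1 ≅ 0.

As a check, the Euler characteristic is 2 − 1 = 1, which agrees with 1 − 0 = 1.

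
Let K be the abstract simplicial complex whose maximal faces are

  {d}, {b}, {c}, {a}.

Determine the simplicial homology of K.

K has 4 vertices.
rank ∂_0 = 0, rank ∂_1 = 0 ⇒ b_0 = 4 − 0 − 0 = 4. So H_0 = Z^4.

H_0 ≅ Z^4.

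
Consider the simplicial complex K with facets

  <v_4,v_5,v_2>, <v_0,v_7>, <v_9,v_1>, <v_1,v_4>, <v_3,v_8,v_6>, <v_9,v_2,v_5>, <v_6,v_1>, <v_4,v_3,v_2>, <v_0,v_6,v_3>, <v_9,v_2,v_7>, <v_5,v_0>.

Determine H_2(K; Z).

H_2 ≅ 0.

Fix the vertex order v_0 < v_1 < v_2 < v_3 < v_4 < v_5 < v_6 < v_7 < v_8 < v_9 and write every simplex with vertices in increasing order. Then dim K = 2 and the simplices of K are:

  0-simplices (10): [v_0], [v_1], [v_2], [v_3], [v_4], [v_5], [v_6], [v_7], [v_8], [v_9]
  1-simplices (19): (19 of them)
  2-simplices (6): [v_0,v_3,v_6], [v_2,v_3,v_4], [v_2,v_4,v_5], [v_2,v_5,v_9], [v_2,v_7,v_9], [v_3,v_6,v_8]

giving chain groups C_0 ≅ Z^10, C_1 ≅ Z^19, C_2 ≅ Z^6.

The boundary map ∂_1: C_1 → C_0 is given by ∂[p,q] = [q] − [p]. For instance
  ∂[v_0,v_6] = [v_6] − [v_0].
This gives a 10×19 integer matrix of rank 9; reducing to Smith normal form yields diagonal entries (1,1,1,1,1,1,1,1,1).

Boundary ∂_2: C_2 → C_1 acts by ∂[p,q,r] = [q,r] − [p,r] + [p,q]. For instance
  ∂[v_3,v_6,v_8] = [v_6,v_8] − [v_3,v_8] + [v_3,v_6],
  ∂[v_2,v_4,v_5] = [v_4,v_5] − [v_2,v_5] + [v_2,v_4].
This gives a 19×6 integer matrix of rank 6; reducing to Smith normal form yields diagonal entries (1,1,1,1,1,1).

From H_k ≅ ker(∂_k) / im(∂_{k+1}) we obtain:

  H_2: rank ker ∂_2 − rank ∂_3 = (6 − 6) − 0 = 0, and there is no ∂_3, so H_2 ≅ 0.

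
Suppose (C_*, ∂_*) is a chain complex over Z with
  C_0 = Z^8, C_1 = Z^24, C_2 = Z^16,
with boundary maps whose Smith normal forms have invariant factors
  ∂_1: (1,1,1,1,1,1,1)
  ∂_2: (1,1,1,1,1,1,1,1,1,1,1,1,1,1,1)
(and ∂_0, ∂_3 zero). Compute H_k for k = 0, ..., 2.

H_0: b_0 = 8 − 0 − 7 = 1; torsion from ∂_1 factors > 1: none. So H_0 = Z.
H_1: b_1 = 24 − 7 − 15 = 2; torsion from ∂_2 factors > 1: none. So H_1 = Z^2.
H_2: b_2 = 16 − 15 − 0 = 1; torsion from ∂_3 factors > 1: none. So H_2 = Z.

H_0 = Z,  H_1 = Z^2,  H_2 = Z.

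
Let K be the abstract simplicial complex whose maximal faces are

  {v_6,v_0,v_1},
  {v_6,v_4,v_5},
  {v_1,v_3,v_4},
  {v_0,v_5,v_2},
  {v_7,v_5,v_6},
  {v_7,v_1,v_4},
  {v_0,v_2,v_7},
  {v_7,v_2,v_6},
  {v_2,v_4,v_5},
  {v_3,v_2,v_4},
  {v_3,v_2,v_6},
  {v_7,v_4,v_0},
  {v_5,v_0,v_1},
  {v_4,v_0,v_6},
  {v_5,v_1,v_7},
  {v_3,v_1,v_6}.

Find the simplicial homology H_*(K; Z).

Order the vertices as v_0 < v_1 < v_2 < v_3 < v_4 < v_5 < v_6 < v_7. Listing each simplex with vertices in this order, K has dimension 2 with simplices:

  0-simplices (8): [v_0], [v_1], [v_2], [v_3], [v_4], [v_5], [v_6], [v_7]
  1-simplices (24): (24 of them)
  2-simplices (16): (16 of them)

giving chain groups C_0 ≅ Z^8, C_1 ≅ Z^24, C_2 ≅ Z^16.

Boundary ∂_1: C_1 → C_0 maps an edge to its endpoints' difference, ∂[p,q] = q − p. For instance
  ∂[v_0,v_2] = [v_2] − [v_0].
The 8×24 boundary matrix has rank 7 and Smith normal form diag(1,1,1,1,1,1,1).

Boundary ∂_2: C_2 → C_1 maps a triangle to the signed sum of its edges. For instance
  ∂[v_0,v_4,v_7] = [v_4,v_7] − [v_0,v_7] + [v_0,v_4],
  ∂[v_2,v_3,v_6] = [v_3,v_6] − [v_2,v_6] + [v_2,v_3].
As a 24×16 matrix over Z this has rank 15, with invariant factors (1,1,1,1,1,1,1,1,1,1,1,1,1,1,1).

Reading off H_k = ker ∂_k / im ∂_{k+1}:

  H_0: rank C_0 − rank ∂_1 = 8 − 7 = 1, and the invariant factors of ∂_1 are all 1, so H_0 = Z.
  H_1: rank ker ∂_1 − rank ∂_2 = (24 − 7) − 15 = 2, and the invariant factors of ∂_2 are all 1, so H_1 = Z^2.
  H_2: rank ker ∂_2 − rank ∂_3 = (16 − 15) − 0 = 1, and there is no ∂_3, so H_2 = Z.

(K is a triangulation of the torus T^2.)

H_0 ≅ Z,  H_1 ≅ Z^2,  H_2 ≅ Z.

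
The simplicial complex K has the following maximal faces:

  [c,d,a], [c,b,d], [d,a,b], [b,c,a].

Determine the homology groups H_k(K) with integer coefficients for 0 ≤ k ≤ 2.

K has 4 vertices, 6 edges, 4 triangles.
rank ∂_0 = 0, rank ∂_1 = 3 ⇒ b_0 = 4 − 0 − 3 = 1; all invariant factors of ∂_1 are 1 so no torsion. So H_0 ≅ Z.
rank ∂_1 = 3, rank ∂_2 = 3 ⇒ b_1 = 6 − 3 − 3 = 0; all invariant factors of ∂_2 are 1 so no torsion. So H_1 ≅ 0.
rank ∂_2 = 3, rank ∂_3 = 0 ⇒ b_2 = 4 − 3 − 0 = 1. So H_2 ≅ Z.

H_0 = Z,  H_1 = 0,  H_2 = Z.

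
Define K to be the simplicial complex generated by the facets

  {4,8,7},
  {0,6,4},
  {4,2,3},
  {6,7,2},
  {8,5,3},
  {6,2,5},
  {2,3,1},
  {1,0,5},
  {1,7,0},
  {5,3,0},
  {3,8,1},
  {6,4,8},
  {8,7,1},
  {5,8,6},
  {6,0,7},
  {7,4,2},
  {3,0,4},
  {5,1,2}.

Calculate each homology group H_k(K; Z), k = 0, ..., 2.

H_0 ≅ Z,  H_1 ≅ Z ⊕ Z/2,  H_2 = 0.

Take the total order 0 < 1 < 2 < 3 < 4 < 5 < 6 < 7 < 8 on the vertex set. Then K (dimension 2) consists of the simplices:

  0-simplices (9): [0], [1], [2], [3], [4], [5], [6], [7], [8]
  1-simplices (27): (27 of them)
  2-simplices (18): [0,1,5], [0,1,7], [0,3,4], [0,3,5], [0,4,6], [0,6,7], [1,2,3], [1,2,5], [1,3,8], [1,7,8], [2,3,4], [2,4,7], [2,5,6], [2,6,7], [3,5,8], [4,6,8], [4,7,8], [5,6,8]

so the chain groups are C_0 ≅ Z^9, C_1 ≅ Z^27, C_2 ≅ Z^18.

∂_1: C_1 → C_0 is given by ∂[p,q] = [q] − [p].
This gives a 9×27 integer matrix of rank 8; reducing to Smith normal form yields diagonal entries (1,1,1,1,1,1,1,1).

Boundary ∂_2: C_2 → C_1 acts by ∂[p,q,r] = [q,r] − [p,r] + [p,q]. For instance
  ∂[2,5,6] = [5,6] − [2,6] + [2,5],
  ∂[0,1,7] = [1,7] − [0,7] + [0,1].
As a 27×18 matrix over Z this has rank 18, with invariant factors (1,1,1,1,1,1,1,1,1,1,1,1,1,1,1,1,1,2).

Reading off H_k = ker ∂_k / im ∂_{k+1}:

  H_0: rank C_0 − rank ∂_1 = 9 − 8 = 1, and the invariant factors of ∂_1 are all 1, so H_0 = Z.
  H_1: rank ker ∂_1 − rank ∂_2 = (27 − 8) − 18 = 1, and ∂_2 has invariant factor 2 > 1, so H_1 = Z ⊕ Z/2.
  H_2: rank ker ∂_2 − rank ∂_3 = (18 − 18) − 0 = 0, and there is no ∂_3, so H_2 = 0.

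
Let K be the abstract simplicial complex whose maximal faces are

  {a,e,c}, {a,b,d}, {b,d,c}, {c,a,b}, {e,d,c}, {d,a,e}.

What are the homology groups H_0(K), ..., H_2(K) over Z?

H_0 ≅ Z,  H_1 = 0,  H_2 ≅ Z.

We work with the vertex ordering a < b < c < d < e. The simplices of K, each written with vertices in increasing order, are:

  0-simplices (5): a, b, c, d, e
  1-simplices (9): ab, ac, ad, ae, bc, bd, cd, ce, de
  2-simplices (6): abc, abd, ace, ade, bcd, cde

giving chain groups C_0 ≅ Z^5, C_1 ≅ Z^9, C_2 ≅ Z^6.

Boundary ∂_1: C_1 → C_0 maps an edge to its endpoints' difference, ∂[p,q] = q − p. For instance
  ∂bd = d − b.
The 5×9 boundary matrix has rank 4 and Smith normal form diag(1,1,1,1).

Boundary ∂_2: C_2 → C_1 sends each 2-simplex [p,q,r] to [q,r] − [p,r] + [p,q]. For instance
  ∂cde = de − ce + cd,
  ∂ade = de − ae + ad.
This gives a 9×6 integer matrix of rank 5; reducing to Smith normal form yields diagonal entries (1,1,1,1,1).

From H_k ≅ ker(∂_k) / im(∂_{k+1}) we obtain:

  H_0: rank C_0 − rank ∂_1 = 5 − 4 = 1, and the invariant factors of ∂_1 are all 1, so H_0 = Z.
  H_1: rank ker ∂_1 − rank ∂_2 = (9 − 4) − 5 = 0, and the invariant factors of ∂_2 are all 1, so H_1 = 0.
  H_2: rank ker ∂_2 − rank ∂_3 = (6 − 5) − 0 = 1, and there is no ∂_3, so H_2 = Z.

As a check, the Euler characteristic is 5 − 9 + 6 = 2, which agrees with 1 − 0 + 1 = 2.
(K is a triangulation of the 2-sphere S^2.)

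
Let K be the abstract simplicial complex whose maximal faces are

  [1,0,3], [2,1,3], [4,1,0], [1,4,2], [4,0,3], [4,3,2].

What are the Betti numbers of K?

Order the vertices as 0 < 1 < 2 < 3 < 4. Listing each simplex with vertices in this order, K has dimension 2 with simplices:

  0-simplices (5): [0], [1], [2], [3], [4]
  1-simplices (9): [0,1], [0,3], [0,4], [1,2], [1,3], [1,4], [2,3], [2,4], [3,4]
  2-simplices (6): [0,1,3], [0,1,4], [0,3,4], [1,2,3], [1,2,4], [2,3,4]

so the chain groups are C_0 ≅ Z^5, C_1 ≅ Z^9, C_2 ≅ Z^6.

∂_1: C_1 → C_0 is given by ∂[p,q] = [q] − [p]. For instance
  ∂[0,3] = [3] − [0].
This gives a 5×9 integer matrix of rank 4; reducing to Smith normal form yields diagonal entries (1,1,1,1).

∂_2: C_2 → C_1 maps a triangle to the signed sum of its edges. For instance
  ∂[1,2,4] = [2,4] − [1,4] + [1,2],
  ∂[0,1,4] = [1,4] − [0,4] + [0,1].
This gives a 9×6 integer matrix of rank 5; reducing to Smith normal form yields diagonal entries (1,1,1,1,1).

From H_k ≅ ker(∂_k) / im(∂_{k+1}) we obtain:

  H_0: rank C_0 − rank ∂_1 = 5 − 4 = 1, and the invariant factors of ∂_1 are all 1, so H_0 = Z.
  H_1: rank ker ∂_1 − rank ∂_2 = (9 − 4) − 5 = 0, and the invariant factors of ∂_2 are all 1, so H_1 = 0.
  H_2: rank ker ∂_2 − rank ∂_3 = (6 − 5) − 0 = 1, and there is no ∂_3, so H_2 = Z.

Hence the Betti numbers are b_0 = 1, b_1 = 0, b_2 = 1.

b_0 = 1, b_1 = 0, b_2 = 1.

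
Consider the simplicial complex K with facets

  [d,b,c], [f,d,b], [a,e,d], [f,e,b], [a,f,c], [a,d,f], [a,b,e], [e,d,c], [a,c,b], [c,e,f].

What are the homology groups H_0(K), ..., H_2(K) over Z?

Order the vertices as a < b < c < d < e < f. Listing each simplex with vertices in this order, K has dimension 2 with simplices:

  0-simplices (6): a, b, c, d, e, f
  1-simplices (15): ab, ac, ad, ae, af, bc, bd, be, bf, cd, ce, cf, de, df, ef
  2-simplices (10): abc, abe, acf, ade, adf, bcd, bdf, bef, cde, cef

so the chain groups are C_0 ≅ Z^6, C_1 ≅ Z^15, C_2 ≅ Z^10.

Boundary ∂_1: C_1 → C_0 sends each edge [p,q] (with p < q) to q − p.
The 6×15 boundary matrix has rank 5 and Smith normal form diag(1,1,1,1,1).

The boundary map ∂_2: C_2 → C_1 acts by ∂[p,q,r] = [q,r] − [p,r] + [p,q]. For instance
  ∂ade = de − ae + ad,
  ∂acf = cf − af + ac.
The 15×10 boundary matrix has rank 10 and Smith normal form diag(1,1,1,1,1,1,1,1,1,2).

Computing H_k = (kernel of ∂_k) / (image of ∂_{k+1}):

  H_0: rank C_0 − rank ∂_1 = 6 − 5 = 1, and the invariant factors of ∂_1 are all 1, so H_0 = Z.
  H_1: rank ker ∂_1 − rank ∂_2 = (15 − 5) − 10 = 0, and ∂_2 has invariant factor 2 > 1, so H_1 = Z/2Z.
  H_2: rank ker ∂_2 − rank ∂_3 = (10 − 10) − 0 = 0, and there is no ∂_3, so H_2 = 0.

H_0 = Z,  H_1 = Z/2Z,  H_2 = 0.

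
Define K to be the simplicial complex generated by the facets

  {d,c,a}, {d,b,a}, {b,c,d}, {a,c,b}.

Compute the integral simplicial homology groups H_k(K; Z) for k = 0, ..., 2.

H_0 ≅ Z,  H_1 = 0,  H_2 ≅ Z.

Fix the vertex order a < b < c < d and write every simplex with vertices in increasing order. Then dim K = 2 and the simplices of K are:

  0-simplices (4): a, b, c, d
  1-simplices (6): ab, ac, ad, bc, bd, cd
  2-simplices (4): abc, abd, acd, bcd

Hence C_0 ≅ Z^4, C_1 ≅ Z^6, C_2 ≅ Z^4.

The boundary map ∂_1: C_1 → C_0 maps an edge to its endpoints' difference, ∂[p,q] = q − p. For instance
  ∂ad = d − a.
As a 4×6 matrix over Z this has rank 3, with invariant factors (1,1,1).

Boundary ∂_2: C_2 → C_1 maps a triangle to the signed sum of its edges. For instance
  ∂acd = cd − ad + ac,
  ∂abc = bc − ac + ab.
The resulting 6×4 matrix has rank 3, and its Smith normal form has invariant factors (1,1,1).

Computing H_k = (kernel of ∂_k) / (image of ∂_{k+1}):

  H_0: rank C_0 − rank ∂_1 = 4 − 3 = 1, and the invariant factors of ∂_1 are all 1, so H_0 = Z.
  H_1: rank ker ∂_1 − rank ∂_2 = (6 − 3) − 3 = 0, and the invariant factors of ∂_2 are all 1, so H_1 = 0.
  H_2: rank ker ∂_2 − rank ∂_3 = (4 − 3) − 0 = 1, and there is no ∂_3, so H_2 = Z.

(K is a triangulation of the 2-sphere S^2.)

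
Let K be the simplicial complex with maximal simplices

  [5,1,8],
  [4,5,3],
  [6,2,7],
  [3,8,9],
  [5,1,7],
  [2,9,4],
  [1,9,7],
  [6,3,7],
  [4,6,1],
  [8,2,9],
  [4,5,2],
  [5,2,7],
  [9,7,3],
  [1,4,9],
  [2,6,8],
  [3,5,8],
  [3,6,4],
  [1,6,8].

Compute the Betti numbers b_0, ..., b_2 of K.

b_0 = 1, b_1 = 2, b_2 = 1.

Order the vertices as 1 < 2 < 3 < 4 < 5 < 6 < 7 < 8 < 9. Listing each simplex with vertices in this order, K has dimension 2 with simplices:

  0-simplices (9): [1], [2], [3], [4], [5], [6], [7], [8], [9]
  1-simplices (27): (27 of them)
  2-simplices (18): [1,4,6], [1,4,9], [1,5,7], [1,5,8], [1,6,8], [1,7,9], [2,4,5], [2,4,9], [2,5,7], [2,6,7], [2,6,8], [2,8,9], [3,4,5], [3,4,6], [3,5,8], [3,6,7], [3,7,9], [3,8,9]

giving chain groups C_0 ≅ Z^9, C_1 ≅ Z^27, C_2 ≅ Z^18.

The boundary map ∂_1: C_1 → C_0 sends each edge [p,q] (with p < q) to q − p. For instance
  ∂[2,5] = [5] − [2].
This gives a 9×27 integer matrix of rank 8; reducing to Smith normal form yields diagonal entries (1,1,1,1,1,1,1,1).

∂_2: C_2 → C_1 sends each 2-simplex [p,q,r] to [q,r] − [p,r] + [p,q]. For instance
  ∂[2,4,9] = [4,9] − [2,9] + [2,4],
  ∂[1,5,7] = [5,7] − [1,7] + [1,5].
This gives a 27×18 integer matrix of rank 17; reducing to Smith normal form yields diagonal entries (1,1,1,1,1,1,1,1,1,1,1,1,1,1,1,1,1).

Computing H_k = (kernel of ∂_k) / (image of ∂_{k+1}):

  H_0: rank C_0 − rank ∂_1 = 9 − 8 = 1, and the invariant factors of ∂_1 are all 1, so H_0 = Z.
  H_1: rank ker ∂_1 − rank ∂_2 = (27 − 8) − 17 = 2, and the invariant factors of ∂_2 are all 1, so H_1 = Z^2.
  H_2: rank ker ∂_2 − rank ∂_3 = (18 − 17) − 0 = 1, and there is no ∂_3, so H_2 = Z.

As a check, the Euler characteristic is 9 − 27 + 18 = 0, which agrees with 1 − 2 + 1 = 0.

Hence the Betti numbers are b_0 = 1, b_1 = 2, b_2 = 1.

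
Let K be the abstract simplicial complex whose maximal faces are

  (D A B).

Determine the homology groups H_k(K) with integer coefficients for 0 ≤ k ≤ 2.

H_0 = Z,  H_1 = 0,  H_2 = 0.

Take the total order A < B < D on the vertex set. Then K (dimension 2) consists of the simplices:

  0-simplices (3): A, B, D
  1-simplices (3): AB, AD, BD
  2-simplices (1): ABD

so the chain groups are C_0 ≅ Z^3, C_1 ≅ Z^3, C_2 ≅ Z^1.

∂_1: C_1 → C_0 sends each edge [p,q] (with p < q) to q − p. For instance
  ∂AD = D − A.
The resulting 3×3 matrix has rank 2, and its Smith normal form has invariant factors (1,1).

The boundary map ∂_2: C_2 → C_1 sends each 2-simplex [p,q,r] to [q,r] − [p,r] + [p,q]. For instance
  ∂ABD = BD − AD + AB.
As a 3×1 matrix over Z this has rank 1, with invariant factors (1).

Now H_k = ker ∂_k / im ∂_{k+1}, so:

  H_0: rank C_0 − rank ∂_1 = 3 − 2 = 1, and the invariant factors of ∂_1 are all 1, so H_0 = Z.
  H_1: rank ker ∂_1 − rank ∂_2 = (3 − 2) − 1 = 0, and the invariant factors of ∂_2 are all 1, so H_1 = 0.
  H_2: rank ker ∂_2 − rank ∂_3 = (1 − 1) − 0 = 0, and there is no ∂_3, so H_2 = 0.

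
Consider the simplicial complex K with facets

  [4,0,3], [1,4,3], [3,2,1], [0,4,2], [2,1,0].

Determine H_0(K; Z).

Take the total order 0 < 1 < 2 < 3 < 4 on the vertex set. Then K (dimension 2) consists of the simplices:

  0-simplices (5): [0], [1], [2], [3], [4]
  1-simplices (10): [0,1], [0,2], [0,3], [0,4], [1,2], [1,3], [1,4], [2,3], [2,4], [3,4]
  2-simplices (5): [0,1,2], [0,2,4], [0,3,4], [1,2,3], [1,3,4]

Hence C_0 ≅ Z^5, C_1 ≅ Z^10, C_2 ≅ Z^5.

∂_1: C_1 → C_0 sends each edge [p,q] (with p < q) to q − p. For instance
  ∂[1,3] = [3] − [1].
The resulting 5×10 matrix has rank 4, and its Smith normal form has invariant factors (1,1,1,1).

Boundary ∂_2: C_2 → C_1 acts by ∂[p,q,r] = [q,r] − [p,r] + [p,q]. For instance
  ∂[0,1,2] = [1,2] − [0,2] + [0,1],
  ∂[0,3,4] = [3,4] − [0,4] + [0,3].
The 10×5 boundary matrix has rank 5 and Smith normal form diag(1,1,1,1,1).

Reading off H_k = ker ∂_k / im ∂_{k+1}:

  H_0: rank C_0 − rank ∂_1 = 5 − 4 = 1, and the invariant factors of ∂_1 are all 1, so H_0 = Z.

H_0 = Z.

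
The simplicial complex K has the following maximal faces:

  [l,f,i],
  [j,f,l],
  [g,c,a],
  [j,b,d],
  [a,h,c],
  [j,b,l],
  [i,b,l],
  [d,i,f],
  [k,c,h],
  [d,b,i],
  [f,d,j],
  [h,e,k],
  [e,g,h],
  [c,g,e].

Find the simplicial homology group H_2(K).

H_2 ≅ Z.

We work with the vertex ordering a < b < c < d < e < f < g < h < i < j < k < l. The simplices of K, each written with vertices in increasing order, are:

  0-simplices (12): a, b, c, d, e, f, g, h, i, j, k, l
  1-simplices (24): ac, ag, ah, bd, bi, bj, bl, ce, cg, ch, ck, df, di, dj, eg, eh, ek, fi, fj, fl, gh, hk, il, jl
  2-simplices (14): acg, ach, bdi, bdj, bil, bjl, ceg, chk, dfi, dfj, egh, ehk, fil, fjl

Hence C_0 ≅ Z^12, C_1 ≅ Z^24, C_2 ≅ Z^14.

∂_1: C_1 → C_0 is given by ∂[p,q] = [q] − [p].
The 12×24 boundary matrix has rank 10 and Smith normal form diag(1,1,1,1,1,1,1,1,1,1).

The boundary map ∂_2: C_2 → C_1 sends each 2-simplex [p,q,r] to [q,r] − [p,r] + [p,q]. For instance
  ∂fil = il − fl + fi,
  ∂fjl = jl − fl + fj.
The resulting 24×14 matrix has rank 13, and its Smith normal form has invariant factors (1,1,1,1,1,1,1,1,1,1,1,1,1).

Computing H_k = (kernel of ∂_k) / (image of ∂_{k+1}):

  H_2: rank ker ∂_2 − rank ∂_3 = (14 − 13) − 0 = 1, and there is no ∂_3, so H_2 ≅ Z.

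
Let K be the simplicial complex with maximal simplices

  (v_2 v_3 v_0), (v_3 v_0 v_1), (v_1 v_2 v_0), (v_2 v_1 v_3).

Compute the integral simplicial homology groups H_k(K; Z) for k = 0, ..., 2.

H_0 ≅ Z,  H_1 = 0,  H_2 ≅ Z.

We work with the vertex ordering v_0 < v_1 < v_2 < v_3. The simplices of K, each written with vertices in increasing order, are:

  0-simplices (4): [v_0], [v_1], [v_2], [v_3]
  1-simplices (6): [v_0,v_1], [v_0,v_2], [v_0,v_3], [v_1,v_2], [v_1,v_3], [v_2,v_3]
  2-simplices (4): [v_0,v_1,v_2], [v_0,v_1,v_3], [v_0,v_2,v_3], [v_1,v_2,v_3]

so the chain groups are C_0 ≅ Z^4, C_1 ≅ Z^6, C_2 ≅ Z^4.

Boundary ∂_1: C_1 → C_0 is given by ∂[p,q] = [q] − [p].
The 4×6 boundary matrix has rank 3 and Smith normal form diag(1,1,1).

Boundary ∂_2: C_2 → C_1 acts by ∂[p,q,r] = [q,r] − [p,r] + [p,q]. For instance
  ∂[v_0,v_1,v_2] = [v_1,v_2] − [v_0,v_2] + [v_0,v_1],
  ∂[v_1,v_2,v_3] = [v_2,v_3] − [v_1,v_3] + [v_1,v_2].
This gives a 6×4 integer matrix of rank 3; reducing to Smith normal form yields diagonal entries (1,1,1).

Computing H_k = (kernel of ∂_k) / (image of ∂_{k+1}):

  H_0: rank C_0 − rank ∂_1 = 4 − 3 = 1, and the invariant factors of ∂_1 are all 1, so H_0 ≅ Z.
  H_1: rank ker ∂_1 − rank ∂_2 = (6 − 3) − 3 = 0, and the invariant factors of ∂_2 are all 1, so H_1 ≅ 0.
  H_2: rank ker ∂_2 − rank ∂_3 = (4 − 3) − 0 = 1, and there is no ∂_3, so H_2 ≅ Z.

(K is a triangulation of the 2-sphere S^2.)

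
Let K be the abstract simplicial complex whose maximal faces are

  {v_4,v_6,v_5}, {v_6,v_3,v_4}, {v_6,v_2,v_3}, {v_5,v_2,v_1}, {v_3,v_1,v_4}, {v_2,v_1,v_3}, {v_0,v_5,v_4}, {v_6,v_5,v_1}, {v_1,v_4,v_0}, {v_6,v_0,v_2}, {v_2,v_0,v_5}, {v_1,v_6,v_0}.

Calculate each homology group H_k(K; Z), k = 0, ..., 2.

H_0 = Z,  H_1 = Z/2Z,  H_2 = 0.

We work with the vertex ordering v_0 < v_1 < v_2 < v_3 < v_4 < v_5 < v_6. The simplices of K, each written with vertices in increasing order, are:

  0-simplices (7): [v_0], [v_1], [v_2], [v_3], [v_4], [v_5], [v_6]
  1-simplices (18): (18 of them)
  2-simplices (12): (12 of them)

so the chain groups are C_0 ≅ Z^7, C_1 ≅ Z^18, C_2 ≅ Z^12.

∂_1: C_1 → C_0 is given by ∂[p,q] = [q] − [p].
This gives a 7×18 integer matrix of rank 6; reducing to Smith normal form yields diagonal entries (1,1,1,1,1,1).

∂_2: C_2 → C_1 maps a triangle to the signed sum of its edges. For instance
  ∂[v_3,v_4,v_6] = [v_4,v_6] − [v_3,v_6] + [v_3,v_4],
  ∂[v_2,v_3,v_6] = [v_3,v_6] − [v_2,v_6] + [v_2,v_3].
The resulting 18×12 matrix has rank 12, and its Smith normal form has invariant factors (1,1,1,1,1,1,1,1,1,1,1,2).

Computing H_k = (kernel of ∂_k) / (image of ∂_{k+1}):

  H_0: rank C_0 − rank ∂_1 = 7 − 6 = 1, and the invariant factors of ∂_1 are all 1, so H_0 = Z.
  H_1: rank ker ∂_1 − rank ∂_2 = (18 − 6) − 12 = 0, and ∂_2 has invariant factor 2 > 1, so H_1 = Z/2Z.
  H_2: rank ker ∂_2 − rank ∂_3 = (12 − 12) − 0 = 0, and there is no ∂_3, so H_2 = 0.

As a check, the Euler characteristic is 7 − 18 + 12 = 1, which agrees with 1 − 0 + 0 = 1.
(K is a triangulation of the real projective plane RP^2.)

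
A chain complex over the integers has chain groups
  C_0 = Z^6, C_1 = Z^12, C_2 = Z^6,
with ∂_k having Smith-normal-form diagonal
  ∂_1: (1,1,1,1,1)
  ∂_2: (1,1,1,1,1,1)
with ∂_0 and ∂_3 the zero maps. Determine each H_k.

H_0: b_0 = 6 − 0 − 5 = 1; torsion from ∂_1 factors > 1: none. So H_0 ≅ Z.
H_1: b_1 = 12 − 5 − 6 = 1; torsion from ∂_2 factors > 1: none. So H_1 ≅ Z.
H_2: b_2 = 6 − 6 − 0 = 0; torsion from ∂_3 factors > 1: none. So H_2 ≅ 0.

H_0 ≅ Z,  H_1 ≅ Z,  H_2 = 0.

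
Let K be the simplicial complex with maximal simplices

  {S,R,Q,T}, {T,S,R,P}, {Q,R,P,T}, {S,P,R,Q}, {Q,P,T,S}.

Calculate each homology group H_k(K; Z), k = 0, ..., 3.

Fix the vertex order P < Q < R < S < T and write every simplex with vertices in increasing order. Then dim K = 3 and the simplices of K are:

  0-simplices (5): P, Q, R, S, T
  1-simplices (10): PQ, PR, PS, PT, QR, QS, QT, RS, RT, ST
  2-simplices (10): PQR, PQS, PQT, PRS, PRT, PST, QRS, QRT, QST, RST
  3-simplices (5): PQRS, PQRT, PQST, PRST, QRST

Hence C_0 ≅ Z^5, C_1 ≅ Z^10, C_2 ≅ Z^10, C_3 ≅ Z^5.

The boundary map ∂_1: C_1 → C_0 is given by ∂[p,q] = [q] − [p].
The 5×10 boundary matrix has rank 4 and Smith normal form diag(1,1,1,1).

The boundary map ∂_2: C_2 → C_1 sends each 2-simplex [p,q,r] to [q,r] − [p,r] + [p,q]. For instance
  ∂PRT = RT − PT + PR,
  ∂QST = ST − QT + QS.
As a 10×10 matrix over Z this has rank 6, with invariant factors (1,1,1,1,1,1).

The boundary map ∂_3: C_3 → C_2 sends each 3-simplex σ to the alternating sum Σ_i (−1)^i (σ with its i-th vertex removed). For instance
  ∂PQST = QST − PST + PQT − PQS,
  ∂QRST = RST − QST + QRT − QRS.
As a 10×5 matrix over Z this has rank 4, with invariant factors (1,1,1,1).

Now H_k = ker ∂_k / im ∂_{k+1}, so:

  H_0: rank C_0 − rank ∂_1 = 5 − 4 = 1, and the invariant factors of ∂_1 are all 1, so H_0 ≅ Z.
  H_1: rank ker ∂_1 − rank ∂_2 = (10 − 4) − 6 = 0, and the invariant factors of ∂_2 are all 1, so H_1 ≅ 0.
  H_2: rank ker ∂_2 − rank ∂_3 = (10 − 6) − 4 = 0, and the invariant factors of ∂_3 are all 1, so H_2 ≅ 0.
  H_3: rank ker ∂_3 − rank ∂_4 = (5 − 4) − 0 = 1, and there is no ∂_4, so H_3 ≅ Z.

As a check, the Euler characteristic is 5 − 10 + 10 − 5 = 0, which agrees with 1 − 0 + 0 − 1 = 0.
(K is a triangulation of the 3-sphere S^3.)

H_0 = Z,  H_1 = 0,  H_2 = 0,  H_3 = Z.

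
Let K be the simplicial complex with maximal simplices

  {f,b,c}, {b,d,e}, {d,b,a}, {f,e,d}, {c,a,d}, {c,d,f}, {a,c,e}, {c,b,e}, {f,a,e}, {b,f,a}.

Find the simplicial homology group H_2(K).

We work with the vertex ordering a < b < c < d < e < f. The simplices of K, each written with vertices in increasing order, are:

  0-simplices (6): a, b, c, d, e, f
  1-simplices (15): ab, ac, ad, ae, af, bc, bd, be, bf, cd, ce, cf, de, df, ef
  2-simplices (10): abd, abf, acd, ace, aef, bce, bcf, bde, cdf, def

Hence C_0 ≅ Z^6, C_1 ≅ Z^15, C_2 ≅ Z^10.

Boundary ∂_1: C_1 → C_0 sends each edge [p,q] (with p < q) to q − p. For instance
  ∂ce = e − c.
The 6×15 boundary matrix has rank 5 and Smith normal form diag(1,1,1,1,1).

The boundary map ∂_2: C_2 → C_1 sends each 2-simplex [p,q,r] to [q,r] − [p,r] + [p,q]. For instance
  ∂def = ef − df + de,
  ∂acd = cd − ad + ac.
The resulting 15×10 matrix has rank 10, and its Smith normal form has invariant factors (1,1,1,1,1,1,1,1,1,2).

Computing H_k = (kernel of ∂_k) / (image of ∂_{k+1}):

  H_2: rank ker ∂_2 − rank ∂_3 = (10 − 10) − 0 = 0, and there is no ∂_3, so H_2 = 0.

H_2 = 0.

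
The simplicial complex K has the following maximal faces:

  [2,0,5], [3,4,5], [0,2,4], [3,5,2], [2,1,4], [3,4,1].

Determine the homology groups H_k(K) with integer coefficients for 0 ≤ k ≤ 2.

H_0 ≅ Z,  H_1 ≅ Z,  H_2 = 0.

Take the total order 0 < 1 < 2 < 3 < 4 < 5 on the vertex set. Then K (dimension 2) consists of the simplices:

  0-simplices (6): [0], [1], [2], [3], [4], [5]
  1-simplices (12): [0,2], [0,4], [0,5], [1,2], [1,3], [1,4], [2,3], [2,4], [2,5], [3,4], [3,5], [4,5]
  2-simplices (6): [0,2,4], [0,2,5], [1,2,4], [1,3,4], [2,3,5], [3,4,5]

so the chain groups are C_0 ≅ Z^6, C_1 ≅ Z^12, C_2 ≅ Z^6.

Boundary ∂_1: C_1 → C_0 maps an edge to its endpoints' difference, ∂[p,q] = q − p. For instance
  ∂[1,4] = [4] − [1].
The 6×12 boundary matrix has rank 5 and Smith normal form diag(1,1,1,1,1).

The boundary map ∂_2: C_2 → C_1 acts by ∂[p,q,r] = [q,r] − [p,r] + [p,q]. For instance
  ∂[1,2,4] = [2,4] − [1,4] + [1,2],
  ∂[1,3,4] = [3,4] − [1,4] + [1,3].
The resulting 12×6 matrix has rank 6, and its Smith normal form has invariant factors (1,1,1,1,1,1).

Now H_k = ker ∂_k / im ∂_{k+1}, so:

  H_0: rank C_0 − rank ∂_1 = 6 − 5 = 1, and the invariant factors of ∂_1 are all 1, so H_0 ≅ Z.
  H_1: rank ker ∂_1 − rank ∂_2 = (12 − 5) − 6 = 1, and the invariant factors of ∂_2 are all 1, so H_1 ≅ Z.
  H_2: rank ker ∂_2 − rank ∂_3 = (6 − 6) − 0 = 0, and there is no ∂_3, so H_2 ≅ 0.

(K is a triangulation of the cylinder S^1 x I.)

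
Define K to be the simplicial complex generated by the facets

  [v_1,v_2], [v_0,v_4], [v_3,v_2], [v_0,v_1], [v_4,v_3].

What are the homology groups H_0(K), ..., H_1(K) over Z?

H_0 ≅ Z,  H_1 ≅ Z.

Order the vertices as v_0 < v_1 < v_2 < v_3 < v_4. Listing each simplex with vertices in this order, K has dimension 1 with simplices:

  0-simplices (5): [v_0], [v_1], [v_2], [v_3], [v_4]
  1-simplices (5): [v_0,v_1], [v_0,v_4], [v_1,v_2], [v_2,v_3], [v_3,v_4]

giving chain groups C_0 ≅ Z^5, C_1 ≅ Z^5.

Boundary ∂_1: C_1 → C_0 is given by ∂[p,q] = [q] − [p]. For instance
  ∂[v_2,v_3] = [v_3] − [v_2].
As a 5×5 matrix over Z this has rank 4, with invariant factors (1,1,1,1).

Now H_k = ker ∂_k / im ∂_{k+1}, so:

  H_0: rank C_0 − rank ∂_1 = 5 − 4 = 1, and the invariant factors of ∂_1 are all 1, so H_0 ≅ Z.
  H_1: rank ker ∂_1 − rank ∂_2 = (5 − 4) − 0 = 1, and there is no ∂_2, so H_1 ≅ Z.

(K is a triangulation of the circle S^1.)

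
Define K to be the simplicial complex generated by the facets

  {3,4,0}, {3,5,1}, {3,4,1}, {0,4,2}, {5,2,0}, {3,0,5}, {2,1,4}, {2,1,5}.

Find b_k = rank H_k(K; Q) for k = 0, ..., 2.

K has 6 vertices, 12 edges, 8 triangles.
rank ∂_0 = 0, rank ∂_1 = 5 ⇒ b_0 = 6 − 0 − 5 = 1; all invariant factors of ∂_1 are 1 so no torsion. So H_0 = Z.
rank ∂_1 = 5, rank ∂_2 = 7 ⇒ b_1 = 12 − 5 − 7 = 0; all invariant factors of ∂_2 are 1 so no torsion. So H_1 = 0.
rank ∂_2 = 7, rank ∂_3 = 0 ⇒ b_2 = 8 − 7 − 0 = 1. So H_2 = Z.

b_0 = 1, b_1 = 0, b_2 = 1.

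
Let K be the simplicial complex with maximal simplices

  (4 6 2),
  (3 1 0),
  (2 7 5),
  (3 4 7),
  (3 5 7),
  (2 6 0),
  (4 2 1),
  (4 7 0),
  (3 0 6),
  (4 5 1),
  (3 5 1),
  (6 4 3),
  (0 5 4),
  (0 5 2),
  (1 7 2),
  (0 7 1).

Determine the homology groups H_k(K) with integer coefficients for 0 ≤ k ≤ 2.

H_0 ≅ Z,  H_1 ≅ Z^2,  H_2 ≅ Z.

K has 8 vertices, 24 edges, 16 triangles.
rank ∂_0 = 0, rank ∂_1 = 7 ⇒ b_0 = 8 − 0 − 7 = 1; all invariant factors of ∂_1 are 1 so no torsion. So H_0 = Z.
rank ∂_1 = 7, rank ∂_2 = 15 ⇒ b_1 = 24 − 7 − 15 = 2; all invariant factors of ∂_2 are 1 so no torsion. So H_1 = Z^2.
rank ∂_2 = 15, rank ∂_3 = 0 ⇒ b_2 = 16 − 15 − 0 = 1. So H_2 = Z.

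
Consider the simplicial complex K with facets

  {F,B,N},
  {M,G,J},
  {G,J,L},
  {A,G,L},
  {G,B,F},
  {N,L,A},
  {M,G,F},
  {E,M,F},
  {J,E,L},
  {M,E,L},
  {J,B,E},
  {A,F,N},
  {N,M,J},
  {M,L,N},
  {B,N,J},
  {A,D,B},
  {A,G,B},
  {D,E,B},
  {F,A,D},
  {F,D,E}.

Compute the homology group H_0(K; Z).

We work with the vertex ordering A < B < D < E < F < G < J < L < M < N. The simplices of K, each written with vertices in increasing order, are:

  0-simplices (10): A, B, D, E, F, G, J, L, M, N
  1-simplices (30): AB, AD, AF, AG, AL, AN, BD, BE, BF, BG, BJ, BN, DE, DF, EF, EJ, EL, EM, FG, FM, FN, GJ, GL, GM, JL, JM, JN, LM, LN, MN
  2-simplices (20): ABD, ABG, ADF, AFN, AGL, ALN, BDE, BEJ, BFG, BFN, BJN, DEF, EFM, EJL, ELM, FGM, GJL, GJM, JMN, LMN

Hence C_0 ≅ Z^10, C_1 ≅ Z^30, C_2 ≅ Z^20.

∂_1: C_1 → C_0 sends each edge [p,q] (with p < q) to q − p. For instance
  ∂EF = F − E.
The resulting 10×30 matrix has rank 9, and its Smith normal form has invariant factors (1,1,1,1,1,1,1,1,1).

∂_2: C_2 → C_1 sends each 2-simplex [p,q,r] to [q,r] − [p,r] + [p,q]. For instance
  ∂JMN = MN − JN + JM,
  ∂EJL = JL − EL + EJ.
As a 30×20 matrix over Z this has rank 20, with invariant factors (1,1,1,1,1,1,1,1,1,1,1,1,1,1,1,1,1,1,1,2).

Computing H_k = (kernel of ∂_k) / (image of ∂_{k+1}):

  H_0: rank C_0 − rank ∂_1 = 10 − 9 = 1, and the invariant factors of ∂_1 are all 1, so H_0 ≅ Z.

H_0 = Z.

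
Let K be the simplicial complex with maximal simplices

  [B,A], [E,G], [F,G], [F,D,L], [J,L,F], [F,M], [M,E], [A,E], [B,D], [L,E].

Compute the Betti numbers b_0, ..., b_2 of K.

b_0 = 1, b_1 = 3, b_2 = 0.

Take the total order A < B < D < E < F < G < J < L < M on the vertex set. Then K (dimension 2) consists of the simplices:

  0-simplices (9): A, B, D, E, F, G, J, L, M
  1-simplices (13): AB, AE, BD, DF, DL, EG, EL, EM, FG, FJ, FL, FM, JL
  2-simplices (2): DFL, FJL

Hence C_0 ≅ Z^9, C_1 ≅ Z^13, C_2 ≅ Z^2.

Boundary ∂_1: C_1 → C_0 maps an edge to its endpoints' difference, ∂[p,q] = q − p. For instance
  ∂EM = M − E.
This gives a 9×13 integer matrix of rank 8; reducing to Smith normal form yields diagonal entries (1,1,1,1,1,1,1,1).

Boundary ∂_2: C_2 → C_1 acts by ∂[p,q,r] = [q,r] − [p,r] + [p,q]. For instance
  ∂DFL = FL − DL + DF,
  ∂FJL = JL − FL + FJ.
This gives a 13×2 integer matrix of rank 2; reducing to Smith normal form yields diagonal entries (1,1).

Reading off H_k = ker ∂_k / im ∂_{k+1}:

  H_0: rank C_0 − rank ∂_1 = 9 − 8 = 1, and the invariant factors of ∂_1 are all 1, so H_0 = Z.
  H_1: rank ker ∂_1 − rank ∂_2 = (13 − 8) − 2 = 3, and the invariant factors of ∂_2 are all 1, so H_1 = Z^3.
  H_2: rank ker ∂_2 − rank ∂_3 = (2 − 2) − 0 = 0, and there is no ∂_3, so H_2 = 0.

As a check, the Euler characteristic is 9 − 13 + 2 = -2, which agrees with 1 − 3 + 0 = -2.

Hence the Betti numbers are b_0 = 1, b_1 = 3, b_2 = 0.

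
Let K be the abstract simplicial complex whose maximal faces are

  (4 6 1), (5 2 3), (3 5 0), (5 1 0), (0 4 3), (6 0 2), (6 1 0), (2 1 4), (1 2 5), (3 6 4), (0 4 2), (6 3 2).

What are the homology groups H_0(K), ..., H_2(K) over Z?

Fix the vertex order 0 < 1 < 2 < 3 < 4 < 5 < 6 and write every simplex with vertices in increasing order. Then dim K = 2 and the simplices of K are:

  0-simplices (7): [0], [1], [2], [3], [4], [5], [6]
  1-simplices (18): [0,1], [0,2], [0,3], [0,4], [0,5], [0,6], [1,2], [1,4], [1,5], [1,6], [2,3], [2,4], [2,5], [2,6], [3,4], [3,5], [3,6], [4,6]
  2-simplices (12): [0,1,5], [0,1,6], [0,2,4], [0,2,6], [0,3,4], [0,3,5], [1,2,4], [1,2,5], [1,4,6], [2,3,5], [2,3,6], [3,4,6]

giving chain groups C_0 ≅ Z^7, C_1 ≅ Z^18, C_2 ≅ Z^12.

The boundary map ∂_1: C_1 → C_0 sends each edge [p,q] (with p < q) to q − p.
As a 7×18 matrix over Z this has rank 6, with invariant factors (1,1,1,1,1,1).

∂_2: C_2 → C_1 maps a triangle to the signed sum of its edges. For instance
  ∂[0,3,4] = [3,4] − [0,4] + [0,3],
  ∂[0,1,6] = [1,6] − [0,6] + [0,1].
As a 18×12 matrix over Z this has rank 12, with invariant factors (1,1,1,1,1,1,1,1,1,1,1,2).

Computing H_k = (kernel of ∂_k) / (image of ∂_{k+1}):

  H_0: rank C_0 − rank ∂_1 = 7 − 6 = 1, and the invariant factors of ∂_1 are all 1, so H_0 ≅ Z.
  H_1: rank ker ∂_1 − rank ∂_2 = (18 − 6) − 12 = 0, and ∂_2 has invariant factor 2 > 1, so H_1 ≅ Z/2.
  H_2: rank ker ∂_2 − rank ∂_3 = (12 − 12) − 0 = 0, and there is no ∂_3, so H_2 ≅ 0.

H_0 ≅ Z,  H_1 ≅ Z/2,  H_2 = 0.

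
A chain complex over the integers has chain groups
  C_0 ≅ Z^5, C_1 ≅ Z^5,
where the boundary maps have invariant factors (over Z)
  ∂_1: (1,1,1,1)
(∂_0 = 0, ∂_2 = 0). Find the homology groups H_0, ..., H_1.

H_0: b_0 = 5 − 0 − 4 = 1; torsion from ∂_1 factors > 1: none. So H_0 ≅ Z.
H_1: b_1 = 5 − 4 − 0 = 1; torsion from ∂_2 factors > 1: none. So H_1 ≅ Z.

H_0 ≅ Z,  H_1 ≅ Z.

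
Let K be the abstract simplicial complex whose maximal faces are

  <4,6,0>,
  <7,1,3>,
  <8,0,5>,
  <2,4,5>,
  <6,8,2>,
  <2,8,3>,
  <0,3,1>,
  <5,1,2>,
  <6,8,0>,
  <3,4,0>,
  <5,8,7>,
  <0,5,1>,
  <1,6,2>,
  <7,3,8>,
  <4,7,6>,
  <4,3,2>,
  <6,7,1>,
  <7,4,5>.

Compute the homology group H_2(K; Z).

H_2 = Z.

We work with the vertex ordering 0 < 1 < 2 < 3 < 4 < 5 < 6 < 7 < 8. The simplices of K, each written with vertices in increasing order, are:

  0-simplices (9): [0], [1], [2], [3], [4], [5], [6], [7], [8]
  1-simplices (27): (27 of them)
  2-simplices (18): [0,1,3], [0,1,5], [0,3,4], [0,4,6], [0,5,8], [0,6,8], [1,2,5], [1,2,6], [1,3,7], [1,6,7], [2,3,4], [2,3,8], [2,4,5], [2,6,8], [3,7,8], [4,5,7], [4,6,7], [5,7,8]

so the chain groups are C_0 ≅ Z^9, C_1 ≅ Z^27, C_2 ≅ Z^18.

Boundary ∂_1: C_1 → C_0 sends each edge [p,q] (with p < q) to q − p.
The 9×27 boundary matrix has rank 8 and Smith normal form diag(1,1,1,1,1,1,1,1).

∂_2: C_2 → C_1 maps a triangle to the signed sum of its edges. For instance
  ∂[1,3,7] = [3,7] − [1,7] + [1,3],
  ∂[2,6,8] = [6,8] − [2,8] + [2,6].
The resulting 27×18 matrix has rank 17, and its Smith normal form has invariant factors (1,1,1,1,1,1,1,1,1,1,1,1,1,1,1,1,1).

Computing H_k = (kernel of ∂_k) / (image of ∂_{k+1}):

  H_2: rank ker ∂_2 − rank ∂_3 = (18 − 17) − 0 = 1, and there is no ∂_3, so H_2 = Z.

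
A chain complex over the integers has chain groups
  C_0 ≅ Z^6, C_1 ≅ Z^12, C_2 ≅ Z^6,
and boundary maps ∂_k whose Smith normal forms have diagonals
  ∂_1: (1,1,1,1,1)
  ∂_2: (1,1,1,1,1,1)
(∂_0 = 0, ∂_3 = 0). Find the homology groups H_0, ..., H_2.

H_0 = Z,  H_1 = Z,  H_2 = 0.

H_0: b_0 = 6 − 0 − 5 = 1; torsion from ∂_1 factors > 1: none. So H_0 = Z.
H_1: b_1 = 12 − 5 − 6 = 1; torsion from ∂_2 factors > 1: none. So H_1 = Z.
H_2: b_2 = 6 − 6 − 0 = 0; torsion from ∂_3 factors > 1: none. So H_2 = 0.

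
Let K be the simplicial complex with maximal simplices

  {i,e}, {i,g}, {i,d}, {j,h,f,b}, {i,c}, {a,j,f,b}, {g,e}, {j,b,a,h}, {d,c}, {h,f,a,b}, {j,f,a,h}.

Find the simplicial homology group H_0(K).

H_0 ≅ Z^2.

Take the total order a < b < c < d < e < f < g < h < i < j on the vertex set. Then K (dimension 3) consists of the simplices:

  0-simplices (10): a, b, c, d, e, f, g, h, i, j
  1-simplices (16): ab, af, ah, aj, bf, bh, bj, cd, ci, di, eg, ei, fh, fj, gi, hj
  2-simplices (10): abf, abh, abj, afh, afj, ahj, bfh, bfj, bhj, fhj
  3-simplices (5): abfh, abfj, abhj, afhj, bfhj

giving chain groups C_0 ≅ Z^10, C_1 ≅ Z^16, C_2 ≅ Z^10, C_3 ≅ Z^5.

Boundary ∂_1: C_1 → C_0 sends each edge [p,q] (with p < q) to q − p.
The 10×16 boundary matrix has rank 8 and Smith normal form diag(1,1,1,1,1,1,1,1).

Boundary ∂_2: C_2 → C_1 maps a triangle to the signed sum of its edges. For instance
  ∂abf = bf − af + ab,
  ∂afj = fj − aj + af.
The 16×10 boundary matrix has rank 6 and Smith normal form diag(1,1,1,1,1,1).

The boundary map ∂_3: C_3 → C_2 sends each 3-simplex σ to the alternating sum Σ_i (−1)^i (σ with its i-th vertex removed). For instance
  ∂abfj = bfj − afj + abj − abf,
  ∂abhj = bhj − ahj + abj − abh.
The 10×5 boundary matrix has rank 4 and Smith normal form diag(1,1,1,1).

Computing H_k = (kernel of ∂_k) / (image of ∂_{k+1}):

  H_0: rank C_0 − rank ∂_1 = 10 − 8 = 2, and the invariant factors of ∂_1 are all 1, so H_0 = Z^2.

(K is a triangulation of the disjoint union of a wedge of 2 circles and the 3-sphere S^3.)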